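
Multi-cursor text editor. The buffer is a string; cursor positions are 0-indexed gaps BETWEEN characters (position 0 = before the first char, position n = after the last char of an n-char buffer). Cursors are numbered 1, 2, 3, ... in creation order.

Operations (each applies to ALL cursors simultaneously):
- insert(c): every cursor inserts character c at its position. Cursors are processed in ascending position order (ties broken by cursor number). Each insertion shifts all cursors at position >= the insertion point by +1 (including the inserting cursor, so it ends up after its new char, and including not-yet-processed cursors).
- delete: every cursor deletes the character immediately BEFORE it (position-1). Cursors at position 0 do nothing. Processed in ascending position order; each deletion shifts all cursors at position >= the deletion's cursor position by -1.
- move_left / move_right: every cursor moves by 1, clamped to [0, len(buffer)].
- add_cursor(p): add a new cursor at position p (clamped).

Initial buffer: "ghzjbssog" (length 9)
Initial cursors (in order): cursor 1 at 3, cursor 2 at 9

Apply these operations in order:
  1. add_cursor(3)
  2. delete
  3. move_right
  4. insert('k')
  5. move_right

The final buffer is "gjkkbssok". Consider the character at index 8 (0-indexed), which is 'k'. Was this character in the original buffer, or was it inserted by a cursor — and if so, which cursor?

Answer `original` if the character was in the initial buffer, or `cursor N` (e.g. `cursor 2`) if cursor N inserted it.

Answer: cursor 2

Derivation:
After op 1 (add_cursor(3)): buffer="ghzjbssog" (len 9), cursors c1@3 c3@3 c2@9, authorship .........
After op 2 (delete): buffer="gjbsso" (len 6), cursors c1@1 c3@1 c2@6, authorship ......
After op 3 (move_right): buffer="gjbsso" (len 6), cursors c1@2 c3@2 c2@6, authorship ......
After op 4 (insert('k')): buffer="gjkkbssok" (len 9), cursors c1@4 c3@4 c2@9, authorship ..13....2
After op 5 (move_right): buffer="gjkkbssok" (len 9), cursors c1@5 c3@5 c2@9, authorship ..13....2
Authorship (.=original, N=cursor N): . . 1 3 . . . . 2
Index 8: author = 2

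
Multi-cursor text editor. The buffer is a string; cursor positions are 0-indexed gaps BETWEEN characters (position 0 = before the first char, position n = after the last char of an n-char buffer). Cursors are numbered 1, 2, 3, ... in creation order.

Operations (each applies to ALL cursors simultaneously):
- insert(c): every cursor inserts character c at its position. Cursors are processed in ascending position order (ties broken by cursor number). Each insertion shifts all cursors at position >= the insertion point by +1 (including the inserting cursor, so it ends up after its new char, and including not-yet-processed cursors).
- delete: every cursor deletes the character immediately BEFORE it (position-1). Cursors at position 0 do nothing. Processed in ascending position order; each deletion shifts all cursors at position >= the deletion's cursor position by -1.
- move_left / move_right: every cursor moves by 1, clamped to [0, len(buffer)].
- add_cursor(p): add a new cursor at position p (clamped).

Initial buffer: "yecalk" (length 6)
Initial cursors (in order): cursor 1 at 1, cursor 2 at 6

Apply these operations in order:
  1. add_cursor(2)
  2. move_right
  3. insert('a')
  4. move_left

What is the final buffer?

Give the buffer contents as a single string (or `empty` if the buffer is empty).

After op 1 (add_cursor(2)): buffer="yecalk" (len 6), cursors c1@1 c3@2 c2@6, authorship ......
After op 2 (move_right): buffer="yecalk" (len 6), cursors c1@2 c3@3 c2@6, authorship ......
After op 3 (insert('a')): buffer="yeacaalka" (len 9), cursors c1@3 c3@5 c2@9, authorship ..1.3...2
After op 4 (move_left): buffer="yeacaalka" (len 9), cursors c1@2 c3@4 c2@8, authorship ..1.3...2

Answer: yeacaalka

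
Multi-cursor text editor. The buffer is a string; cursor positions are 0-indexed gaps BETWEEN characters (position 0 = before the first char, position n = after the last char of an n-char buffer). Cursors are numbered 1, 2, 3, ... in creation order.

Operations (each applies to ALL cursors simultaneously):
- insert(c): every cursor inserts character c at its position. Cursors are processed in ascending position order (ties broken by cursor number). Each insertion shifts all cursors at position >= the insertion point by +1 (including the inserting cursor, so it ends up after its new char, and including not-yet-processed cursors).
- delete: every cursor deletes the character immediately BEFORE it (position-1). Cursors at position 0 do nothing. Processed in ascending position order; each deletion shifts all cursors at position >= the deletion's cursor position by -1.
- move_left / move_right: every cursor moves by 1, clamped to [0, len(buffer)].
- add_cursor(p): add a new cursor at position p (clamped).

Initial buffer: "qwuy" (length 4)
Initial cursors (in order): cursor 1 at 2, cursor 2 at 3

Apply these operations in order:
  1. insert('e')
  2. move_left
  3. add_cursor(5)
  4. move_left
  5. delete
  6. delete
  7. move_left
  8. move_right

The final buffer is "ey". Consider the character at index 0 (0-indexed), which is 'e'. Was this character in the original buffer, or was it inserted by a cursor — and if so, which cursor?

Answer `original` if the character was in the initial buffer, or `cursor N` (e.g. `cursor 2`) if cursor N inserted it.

After op 1 (insert('e')): buffer="qweuey" (len 6), cursors c1@3 c2@5, authorship ..1.2.
After op 2 (move_left): buffer="qweuey" (len 6), cursors c1@2 c2@4, authorship ..1.2.
After op 3 (add_cursor(5)): buffer="qweuey" (len 6), cursors c1@2 c2@4 c3@5, authorship ..1.2.
After op 4 (move_left): buffer="qweuey" (len 6), cursors c1@1 c2@3 c3@4, authorship ..1.2.
After op 5 (delete): buffer="wey" (len 3), cursors c1@0 c2@1 c3@1, authorship .2.
After op 6 (delete): buffer="ey" (len 2), cursors c1@0 c2@0 c3@0, authorship 2.
After op 7 (move_left): buffer="ey" (len 2), cursors c1@0 c2@0 c3@0, authorship 2.
After op 8 (move_right): buffer="ey" (len 2), cursors c1@1 c2@1 c3@1, authorship 2.
Authorship (.=original, N=cursor N): 2 .
Index 0: author = 2

Answer: cursor 2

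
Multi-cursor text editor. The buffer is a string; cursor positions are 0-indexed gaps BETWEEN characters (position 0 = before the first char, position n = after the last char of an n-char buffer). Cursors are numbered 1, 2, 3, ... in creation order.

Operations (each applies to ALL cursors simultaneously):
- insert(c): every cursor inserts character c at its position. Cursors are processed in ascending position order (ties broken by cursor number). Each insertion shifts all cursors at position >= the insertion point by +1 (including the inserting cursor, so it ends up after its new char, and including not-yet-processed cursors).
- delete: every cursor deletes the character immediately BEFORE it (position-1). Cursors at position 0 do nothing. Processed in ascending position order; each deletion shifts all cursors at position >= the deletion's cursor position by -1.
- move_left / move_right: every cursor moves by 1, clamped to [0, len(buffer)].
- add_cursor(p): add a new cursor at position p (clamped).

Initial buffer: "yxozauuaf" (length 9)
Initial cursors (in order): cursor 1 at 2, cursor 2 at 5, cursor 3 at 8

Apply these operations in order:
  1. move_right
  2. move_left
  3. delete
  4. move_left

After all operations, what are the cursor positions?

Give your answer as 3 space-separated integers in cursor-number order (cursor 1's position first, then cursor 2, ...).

After op 1 (move_right): buffer="yxozauuaf" (len 9), cursors c1@3 c2@6 c3@9, authorship .........
After op 2 (move_left): buffer="yxozauuaf" (len 9), cursors c1@2 c2@5 c3@8, authorship .........
After op 3 (delete): buffer="yozuuf" (len 6), cursors c1@1 c2@3 c3@5, authorship ......
After op 4 (move_left): buffer="yozuuf" (len 6), cursors c1@0 c2@2 c3@4, authorship ......

Answer: 0 2 4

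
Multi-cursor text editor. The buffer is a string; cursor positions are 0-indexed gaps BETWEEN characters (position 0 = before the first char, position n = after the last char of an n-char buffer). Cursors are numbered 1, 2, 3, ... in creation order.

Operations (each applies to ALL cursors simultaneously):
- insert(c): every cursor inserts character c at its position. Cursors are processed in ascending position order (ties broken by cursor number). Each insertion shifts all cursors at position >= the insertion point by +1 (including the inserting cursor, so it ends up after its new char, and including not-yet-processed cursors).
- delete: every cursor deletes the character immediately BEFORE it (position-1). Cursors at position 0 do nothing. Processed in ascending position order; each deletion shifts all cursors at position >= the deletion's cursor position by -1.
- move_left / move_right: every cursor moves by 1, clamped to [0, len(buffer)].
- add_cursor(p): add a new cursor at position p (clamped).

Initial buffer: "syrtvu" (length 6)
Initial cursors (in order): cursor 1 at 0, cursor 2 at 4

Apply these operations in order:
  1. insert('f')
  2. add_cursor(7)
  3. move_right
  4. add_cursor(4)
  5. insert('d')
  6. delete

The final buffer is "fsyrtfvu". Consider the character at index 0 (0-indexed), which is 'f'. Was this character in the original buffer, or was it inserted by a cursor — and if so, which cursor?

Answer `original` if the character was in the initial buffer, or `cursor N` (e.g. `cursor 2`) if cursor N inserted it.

Answer: cursor 1

Derivation:
After op 1 (insert('f')): buffer="fsyrtfvu" (len 8), cursors c1@1 c2@6, authorship 1....2..
After op 2 (add_cursor(7)): buffer="fsyrtfvu" (len 8), cursors c1@1 c2@6 c3@7, authorship 1....2..
After op 3 (move_right): buffer="fsyrtfvu" (len 8), cursors c1@2 c2@7 c3@8, authorship 1....2..
After op 4 (add_cursor(4)): buffer="fsyrtfvu" (len 8), cursors c1@2 c4@4 c2@7 c3@8, authorship 1....2..
After op 5 (insert('d')): buffer="fsdyrdtfvdud" (len 12), cursors c1@3 c4@6 c2@10 c3@12, authorship 1.1..4.2.2.3
After op 6 (delete): buffer="fsyrtfvu" (len 8), cursors c1@2 c4@4 c2@7 c3@8, authorship 1....2..
Authorship (.=original, N=cursor N): 1 . . . . 2 . .
Index 0: author = 1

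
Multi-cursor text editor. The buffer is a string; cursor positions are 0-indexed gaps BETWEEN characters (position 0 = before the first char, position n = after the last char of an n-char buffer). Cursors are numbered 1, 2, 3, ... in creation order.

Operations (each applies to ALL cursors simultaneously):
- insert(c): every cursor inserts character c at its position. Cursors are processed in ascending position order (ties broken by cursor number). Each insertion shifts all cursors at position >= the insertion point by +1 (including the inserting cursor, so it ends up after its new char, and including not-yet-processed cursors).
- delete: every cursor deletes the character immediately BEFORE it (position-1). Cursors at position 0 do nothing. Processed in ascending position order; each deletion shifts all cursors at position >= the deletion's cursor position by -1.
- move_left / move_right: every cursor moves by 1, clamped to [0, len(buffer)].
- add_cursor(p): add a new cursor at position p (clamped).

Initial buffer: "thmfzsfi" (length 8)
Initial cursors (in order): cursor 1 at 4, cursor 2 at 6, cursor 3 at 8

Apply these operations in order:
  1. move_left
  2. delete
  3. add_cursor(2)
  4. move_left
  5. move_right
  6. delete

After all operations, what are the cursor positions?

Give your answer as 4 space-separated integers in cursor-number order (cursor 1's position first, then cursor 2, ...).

Answer: 0 0 0 0

Derivation:
After op 1 (move_left): buffer="thmfzsfi" (len 8), cursors c1@3 c2@5 c3@7, authorship ........
After op 2 (delete): buffer="thfsi" (len 5), cursors c1@2 c2@3 c3@4, authorship .....
After op 3 (add_cursor(2)): buffer="thfsi" (len 5), cursors c1@2 c4@2 c2@3 c3@4, authorship .....
After op 4 (move_left): buffer="thfsi" (len 5), cursors c1@1 c4@1 c2@2 c3@3, authorship .....
After op 5 (move_right): buffer="thfsi" (len 5), cursors c1@2 c4@2 c2@3 c3@4, authorship .....
After op 6 (delete): buffer="i" (len 1), cursors c1@0 c2@0 c3@0 c4@0, authorship .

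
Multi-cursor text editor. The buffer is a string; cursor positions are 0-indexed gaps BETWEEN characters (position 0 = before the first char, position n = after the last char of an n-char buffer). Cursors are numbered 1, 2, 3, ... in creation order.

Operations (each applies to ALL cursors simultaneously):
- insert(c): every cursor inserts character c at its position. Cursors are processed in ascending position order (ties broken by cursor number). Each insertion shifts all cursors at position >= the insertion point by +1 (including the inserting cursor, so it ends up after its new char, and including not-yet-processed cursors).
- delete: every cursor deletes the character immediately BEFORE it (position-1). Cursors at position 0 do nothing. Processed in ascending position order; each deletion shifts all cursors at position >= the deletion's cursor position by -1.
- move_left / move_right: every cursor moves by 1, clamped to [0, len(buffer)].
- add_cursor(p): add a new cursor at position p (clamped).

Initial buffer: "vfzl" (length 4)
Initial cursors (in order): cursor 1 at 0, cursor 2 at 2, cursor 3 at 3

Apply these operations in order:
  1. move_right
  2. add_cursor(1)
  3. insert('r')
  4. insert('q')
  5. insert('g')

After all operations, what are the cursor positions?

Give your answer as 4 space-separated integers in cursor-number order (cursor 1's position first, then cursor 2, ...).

Answer: 7 12 16 7

Derivation:
After op 1 (move_right): buffer="vfzl" (len 4), cursors c1@1 c2@3 c3@4, authorship ....
After op 2 (add_cursor(1)): buffer="vfzl" (len 4), cursors c1@1 c4@1 c2@3 c3@4, authorship ....
After op 3 (insert('r')): buffer="vrrfzrlr" (len 8), cursors c1@3 c4@3 c2@6 c3@8, authorship .14..2.3
After op 4 (insert('q')): buffer="vrrqqfzrqlrq" (len 12), cursors c1@5 c4@5 c2@9 c3@12, authorship .1414..22.33
After op 5 (insert('g')): buffer="vrrqqggfzrqglrqg" (len 16), cursors c1@7 c4@7 c2@12 c3@16, authorship .141414..222.333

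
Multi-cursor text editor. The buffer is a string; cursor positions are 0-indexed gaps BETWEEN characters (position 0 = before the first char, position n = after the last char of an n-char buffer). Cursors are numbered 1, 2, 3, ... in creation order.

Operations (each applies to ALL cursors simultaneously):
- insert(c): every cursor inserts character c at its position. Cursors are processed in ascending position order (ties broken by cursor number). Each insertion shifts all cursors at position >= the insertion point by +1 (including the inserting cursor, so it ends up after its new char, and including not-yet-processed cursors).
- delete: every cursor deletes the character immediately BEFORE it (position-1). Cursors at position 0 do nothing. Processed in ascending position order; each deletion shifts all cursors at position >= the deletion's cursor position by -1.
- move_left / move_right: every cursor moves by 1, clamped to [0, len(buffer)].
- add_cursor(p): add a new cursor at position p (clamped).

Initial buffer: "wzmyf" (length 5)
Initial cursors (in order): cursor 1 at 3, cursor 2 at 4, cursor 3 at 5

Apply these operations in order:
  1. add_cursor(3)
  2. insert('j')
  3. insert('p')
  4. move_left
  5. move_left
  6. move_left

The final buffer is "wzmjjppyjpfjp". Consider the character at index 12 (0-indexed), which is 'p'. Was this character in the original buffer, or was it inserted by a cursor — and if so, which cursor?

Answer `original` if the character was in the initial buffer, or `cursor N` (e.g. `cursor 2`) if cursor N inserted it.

After op 1 (add_cursor(3)): buffer="wzmyf" (len 5), cursors c1@3 c4@3 c2@4 c3@5, authorship .....
After op 2 (insert('j')): buffer="wzmjjyjfj" (len 9), cursors c1@5 c4@5 c2@7 c3@9, authorship ...14.2.3
After op 3 (insert('p')): buffer="wzmjjppyjpfjp" (len 13), cursors c1@7 c4@7 c2@10 c3@13, authorship ...1414.22.33
After op 4 (move_left): buffer="wzmjjppyjpfjp" (len 13), cursors c1@6 c4@6 c2@9 c3@12, authorship ...1414.22.33
After op 5 (move_left): buffer="wzmjjppyjpfjp" (len 13), cursors c1@5 c4@5 c2@8 c3@11, authorship ...1414.22.33
After op 6 (move_left): buffer="wzmjjppyjpfjp" (len 13), cursors c1@4 c4@4 c2@7 c3@10, authorship ...1414.22.33
Authorship (.=original, N=cursor N): . . . 1 4 1 4 . 2 2 . 3 3
Index 12: author = 3

Answer: cursor 3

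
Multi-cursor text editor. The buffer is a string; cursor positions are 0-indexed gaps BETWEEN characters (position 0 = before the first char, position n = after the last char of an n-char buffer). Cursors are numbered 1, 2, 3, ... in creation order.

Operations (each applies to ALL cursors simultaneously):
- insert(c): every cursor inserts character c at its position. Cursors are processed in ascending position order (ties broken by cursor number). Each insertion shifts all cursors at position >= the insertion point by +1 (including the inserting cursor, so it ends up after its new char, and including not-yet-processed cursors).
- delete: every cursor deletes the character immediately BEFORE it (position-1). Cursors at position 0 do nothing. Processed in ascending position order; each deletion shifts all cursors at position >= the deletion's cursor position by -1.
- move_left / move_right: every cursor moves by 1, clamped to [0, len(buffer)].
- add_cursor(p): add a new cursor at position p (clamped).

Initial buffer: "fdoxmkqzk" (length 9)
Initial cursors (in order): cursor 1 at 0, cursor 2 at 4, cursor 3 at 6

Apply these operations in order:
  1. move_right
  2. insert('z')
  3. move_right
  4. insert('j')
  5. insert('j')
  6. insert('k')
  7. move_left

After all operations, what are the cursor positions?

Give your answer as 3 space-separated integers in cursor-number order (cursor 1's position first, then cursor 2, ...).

After op 1 (move_right): buffer="fdoxmkqzk" (len 9), cursors c1@1 c2@5 c3@7, authorship .........
After op 2 (insert('z')): buffer="fzdoxmzkqzzk" (len 12), cursors c1@2 c2@7 c3@10, authorship .1....2..3..
After op 3 (move_right): buffer="fzdoxmzkqzzk" (len 12), cursors c1@3 c2@8 c3@11, authorship .1....2..3..
After op 4 (insert('j')): buffer="fzdjoxmzkjqzzjk" (len 15), cursors c1@4 c2@10 c3@14, authorship .1.1...2.2.3.3.
After op 5 (insert('j')): buffer="fzdjjoxmzkjjqzzjjk" (len 18), cursors c1@5 c2@12 c3@17, authorship .1.11...2.22.3.33.
After op 6 (insert('k')): buffer="fzdjjkoxmzkjjkqzzjjkk" (len 21), cursors c1@6 c2@14 c3@20, authorship .1.111...2.222.3.333.
After op 7 (move_left): buffer="fzdjjkoxmzkjjkqzzjjkk" (len 21), cursors c1@5 c2@13 c3@19, authorship .1.111...2.222.3.333.

Answer: 5 13 19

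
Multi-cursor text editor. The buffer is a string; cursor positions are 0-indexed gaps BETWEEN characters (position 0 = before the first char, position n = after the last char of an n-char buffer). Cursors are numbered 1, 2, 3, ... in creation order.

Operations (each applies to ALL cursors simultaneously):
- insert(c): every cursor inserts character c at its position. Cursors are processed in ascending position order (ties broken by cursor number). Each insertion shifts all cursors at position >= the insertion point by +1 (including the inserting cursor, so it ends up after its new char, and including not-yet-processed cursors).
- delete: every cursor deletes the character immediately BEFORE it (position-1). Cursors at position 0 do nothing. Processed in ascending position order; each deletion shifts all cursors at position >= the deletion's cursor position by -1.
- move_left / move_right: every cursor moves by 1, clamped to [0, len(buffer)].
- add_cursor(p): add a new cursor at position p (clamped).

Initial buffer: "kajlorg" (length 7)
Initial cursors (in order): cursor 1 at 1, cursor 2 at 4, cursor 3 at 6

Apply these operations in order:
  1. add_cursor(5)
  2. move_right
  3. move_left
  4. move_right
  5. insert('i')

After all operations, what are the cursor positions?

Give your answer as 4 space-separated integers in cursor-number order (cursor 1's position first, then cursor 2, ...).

After op 1 (add_cursor(5)): buffer="kajlorg" (len 7), cursors c1@1 c2@4 c4@5 c3@6, authorship .......
After op 2 (move_right): buffer="kajlorg" (len 7), cursors c1@2 c2@5 c4@6 c3@7, authorship .......
After op 3 (move_left): buffer="kajlorg" (len 7), cursors c1@1 c2@4 c4@5 c3@6, authorship .......
After op 4 (move_right): buffer="kajlorg" (len 7), cursors c1@2 c2@5 c4@6 c3@7, authorship .......
After op 5 (insert('i')): buffer="kaijloirigi" (len 11), cursors c1@3 c2@7 c4@9 c3@11, authorship ..1...2.4.3

Answer: 3 7 11 9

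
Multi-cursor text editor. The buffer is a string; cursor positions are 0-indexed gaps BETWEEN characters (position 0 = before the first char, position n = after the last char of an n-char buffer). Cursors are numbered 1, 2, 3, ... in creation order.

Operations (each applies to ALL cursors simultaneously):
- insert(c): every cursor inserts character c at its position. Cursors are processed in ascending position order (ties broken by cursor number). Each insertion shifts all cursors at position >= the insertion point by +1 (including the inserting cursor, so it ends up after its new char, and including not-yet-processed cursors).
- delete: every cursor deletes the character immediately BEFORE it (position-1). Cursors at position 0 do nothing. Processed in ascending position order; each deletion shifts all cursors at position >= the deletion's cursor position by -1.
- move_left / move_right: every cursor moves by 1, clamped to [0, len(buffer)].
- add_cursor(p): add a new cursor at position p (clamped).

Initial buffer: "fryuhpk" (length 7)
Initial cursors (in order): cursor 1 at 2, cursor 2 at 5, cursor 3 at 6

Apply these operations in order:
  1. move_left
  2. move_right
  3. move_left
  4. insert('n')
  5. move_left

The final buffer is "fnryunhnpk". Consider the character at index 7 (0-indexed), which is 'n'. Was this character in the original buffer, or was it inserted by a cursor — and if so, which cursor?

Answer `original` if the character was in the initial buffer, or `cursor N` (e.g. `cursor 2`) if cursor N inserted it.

After op 1 (move_left): buffer="fryuhpk" (len 7), cursors c1@1 c2@4 c3@5, authorship .......
After op 2 (move_right): buffer="fryuhpk" (len 7), cursors c1@2 c2@5 c3@6, authorship .......
After op 3 (move_left): buffer="fryuhpk" (len 7), cursors c1@1 c2@4 c3@5, authorship .......
After op 4 (insert('n')): buffer="fnryunhnpk" (len 10), cursors c1@2 c2@6 c3@8, authorship .1...2.3..
After op 5 (move_left): buffer="fnryunhnpk" (len 10), cursors c1@1 c2@5 c3@7, authorship .1...2.3..
Authorship (.=original, N=cursor N): . 1 . . . 2 . 3 . .
Index 7: author = 3

Answer: cursor 3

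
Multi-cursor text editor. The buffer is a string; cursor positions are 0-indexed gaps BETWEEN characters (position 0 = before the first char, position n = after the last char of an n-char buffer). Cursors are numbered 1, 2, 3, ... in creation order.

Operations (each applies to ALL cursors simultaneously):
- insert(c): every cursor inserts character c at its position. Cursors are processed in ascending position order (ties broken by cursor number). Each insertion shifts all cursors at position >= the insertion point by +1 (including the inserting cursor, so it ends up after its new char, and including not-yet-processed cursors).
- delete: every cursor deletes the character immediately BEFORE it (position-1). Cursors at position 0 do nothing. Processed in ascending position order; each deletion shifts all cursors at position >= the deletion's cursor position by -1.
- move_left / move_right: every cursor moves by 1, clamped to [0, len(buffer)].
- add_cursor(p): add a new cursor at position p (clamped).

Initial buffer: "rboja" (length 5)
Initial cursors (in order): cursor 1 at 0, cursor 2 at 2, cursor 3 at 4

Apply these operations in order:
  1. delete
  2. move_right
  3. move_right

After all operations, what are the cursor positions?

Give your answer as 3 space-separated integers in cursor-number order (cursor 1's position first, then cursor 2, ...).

After op 1 (delete): buffer="roa" (len 3), cursors c1@0 c2@1 c3@2, authorship ...
After op 2 (move_right): buffer="roa" (len 3), cursors c1@1 c2@2 c3@3, authorship ...
After op 3 (move_right): buffer="roa" (len 3), cursors c1@2 c2@3 c3@3, authorship ...

Answer: 2 3 3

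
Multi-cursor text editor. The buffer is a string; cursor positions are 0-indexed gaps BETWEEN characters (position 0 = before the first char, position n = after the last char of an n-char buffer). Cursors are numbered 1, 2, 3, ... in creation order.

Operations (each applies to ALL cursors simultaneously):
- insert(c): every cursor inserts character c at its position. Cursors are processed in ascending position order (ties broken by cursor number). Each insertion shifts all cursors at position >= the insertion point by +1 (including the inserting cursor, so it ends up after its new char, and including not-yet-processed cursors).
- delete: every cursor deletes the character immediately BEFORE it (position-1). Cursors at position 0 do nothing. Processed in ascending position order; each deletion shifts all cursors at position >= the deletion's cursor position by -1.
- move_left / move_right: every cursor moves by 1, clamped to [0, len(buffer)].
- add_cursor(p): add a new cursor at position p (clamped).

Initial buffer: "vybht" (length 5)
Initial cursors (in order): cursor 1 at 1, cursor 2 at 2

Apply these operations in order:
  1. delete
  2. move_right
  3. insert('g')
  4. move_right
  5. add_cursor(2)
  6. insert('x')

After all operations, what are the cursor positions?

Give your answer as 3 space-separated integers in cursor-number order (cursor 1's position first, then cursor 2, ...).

Answer: 7 7 3

Derivation:
After op 1 (delete): buffer="bht" (len 3), cursors c1@0 c2@0, authorship ...
After op 2 (move_right): buffer="bht" (len 3), cursors c1@1 c2@1, authorship ...
After op 3 (insert('g')): buffer="bgght" (len 5), cursors c1@3 c2@3, authorship .12..
After op 4 (move_right): buffer="bgght" (len 5), cursors c1@4 c2@4, authorship .12..
After op 5 (add_cursor(2)): buffer="bgght" (len 5), cursors c3@2 c1@4 c2@4, authorship .12..
After op 6 (insert('x')): buffer="bgxghxxt" (len 8), cursors c3@3 c1@7 c2@7, authorship .132.12.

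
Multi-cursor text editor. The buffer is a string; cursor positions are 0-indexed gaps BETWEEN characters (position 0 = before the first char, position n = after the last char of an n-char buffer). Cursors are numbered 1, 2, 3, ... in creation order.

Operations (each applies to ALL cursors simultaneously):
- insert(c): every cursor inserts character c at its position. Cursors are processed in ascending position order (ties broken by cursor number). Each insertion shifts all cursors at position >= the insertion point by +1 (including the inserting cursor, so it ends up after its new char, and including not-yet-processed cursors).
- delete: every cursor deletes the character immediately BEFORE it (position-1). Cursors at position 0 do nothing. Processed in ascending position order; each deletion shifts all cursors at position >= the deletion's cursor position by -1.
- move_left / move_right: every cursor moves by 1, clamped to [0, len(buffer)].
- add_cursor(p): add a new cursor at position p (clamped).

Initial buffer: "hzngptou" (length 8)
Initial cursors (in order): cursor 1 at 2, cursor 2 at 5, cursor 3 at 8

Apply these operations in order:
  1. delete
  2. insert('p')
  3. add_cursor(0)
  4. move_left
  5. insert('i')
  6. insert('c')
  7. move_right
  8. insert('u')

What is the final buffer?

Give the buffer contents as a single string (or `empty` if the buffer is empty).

After op 1 (delete): buffer="hngto" (len 5), cursors c1@1 c2@3 c3@5, authorship .....
After op 2 (insert('p')): buffer="hpngptop" (len 8), cursors c1@2 c2@5 c3@8, authorship .1..2..3
After op 3 (add_cursor(0)): buffer="hpngptop" (len 8), cursors c4@0 c1@2 c2@5 c3@8, authorship .1..2..3
After op 4 (move_left): buffer="hpngptop" (len 8), cursors c4@0 c1@1 c2@4 c3@7, authorship .1..2..3
After op 5 (insert('i')): buffer="ihipngiptoip" (len 12), cursors c4@1 c1@3 c2@7 c3@11, authorship 4.11..22..33
After op 6 (insert('c')): buffer="ichicpngicptoicp" (len 16), cursors c4@2 c1@5 c2@10 c3@15, authorship 44.111..222..333
After op 7 (move_right): buffer="ichicpngicptoicp" (len 16), cursors c4@3 c1@6 c2@11 c3@16, authorship 44.111..222..333
After op 8 (insert('u')): buffer="ichuicpungicputoicpu" (len 20), cursors c4@4 c1@8 c2@14 c3@20, authorship 44.41111..2222..3333

Answer: ichuicpungicputoicpu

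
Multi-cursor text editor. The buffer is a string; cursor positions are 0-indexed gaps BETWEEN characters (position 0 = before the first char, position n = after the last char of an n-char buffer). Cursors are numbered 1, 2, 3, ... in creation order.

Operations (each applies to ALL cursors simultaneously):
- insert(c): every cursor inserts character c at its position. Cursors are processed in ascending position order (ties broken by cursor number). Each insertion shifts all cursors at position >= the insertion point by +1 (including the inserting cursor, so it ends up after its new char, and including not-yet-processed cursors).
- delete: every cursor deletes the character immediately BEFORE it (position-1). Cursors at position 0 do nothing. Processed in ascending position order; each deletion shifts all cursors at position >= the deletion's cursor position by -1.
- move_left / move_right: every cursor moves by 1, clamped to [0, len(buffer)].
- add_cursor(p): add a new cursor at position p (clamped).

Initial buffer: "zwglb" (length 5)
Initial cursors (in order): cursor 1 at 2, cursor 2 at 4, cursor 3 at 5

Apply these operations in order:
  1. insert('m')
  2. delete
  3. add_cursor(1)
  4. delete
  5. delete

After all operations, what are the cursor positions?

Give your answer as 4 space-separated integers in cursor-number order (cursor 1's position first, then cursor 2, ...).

Answer: 0 0 0 0

Derivation:
After op 1 (insert('m')): buffer="zwmglmbm" (len 8), cursors c1@3 c2@6 c3@8, authorship ..1..2.3
After op 2 (delete): buffer="zwglb" (len 5), cursors c1@2 c2@4 c3@5, authorship .....
After op 3 (add_cursor(1)): buffer="zwglb" (len 5), cursors c4@1 c1@2 c2@4 c3@5, authorship .....
After op 4 (delete): buffer="g" (len 1), cursors c1@0 c4@0 c2@1 c3@1, authorship .
After op 5 (delete): buffer="" (len 0), cursors c1@0 c2@0 c3@0 c4@0, authorship 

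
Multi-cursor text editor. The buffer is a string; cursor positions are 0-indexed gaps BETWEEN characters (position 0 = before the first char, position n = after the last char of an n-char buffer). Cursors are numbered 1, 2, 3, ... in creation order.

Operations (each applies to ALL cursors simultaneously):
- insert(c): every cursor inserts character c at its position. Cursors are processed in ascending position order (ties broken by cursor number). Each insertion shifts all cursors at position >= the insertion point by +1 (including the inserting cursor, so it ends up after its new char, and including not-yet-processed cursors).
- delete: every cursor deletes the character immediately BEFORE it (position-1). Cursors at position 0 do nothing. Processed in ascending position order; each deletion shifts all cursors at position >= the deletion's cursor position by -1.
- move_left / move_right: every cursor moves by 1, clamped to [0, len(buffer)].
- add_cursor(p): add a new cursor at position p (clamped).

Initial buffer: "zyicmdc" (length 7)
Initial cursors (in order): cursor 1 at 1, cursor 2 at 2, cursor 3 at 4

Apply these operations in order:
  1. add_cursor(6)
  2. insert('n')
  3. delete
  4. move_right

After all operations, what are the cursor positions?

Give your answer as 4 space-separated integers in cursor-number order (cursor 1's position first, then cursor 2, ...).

After op 1 (add_cursor(6)): buffer="zyicmdc" (len 7), cursors c1@1 c2@2 c3@4 c4@6, authorship .......
After op 2 (insert('n')): buffer="znynicnmdnc" (len 11), cursors c1@2 c2@4 c3@7 c4@10, authorship .1.2..3..4.
After op 3 (delete): buffer="zyicmdc" (len 7), cursors c1@1 c2@2 c3@4 c4@6, authorship .......
After op 4 (move_right): buffer="zyicmdc" (len 7), cursors c1@2 c2@3 c3@5 c4@7, authorship .......

Answer: 2 3 5 7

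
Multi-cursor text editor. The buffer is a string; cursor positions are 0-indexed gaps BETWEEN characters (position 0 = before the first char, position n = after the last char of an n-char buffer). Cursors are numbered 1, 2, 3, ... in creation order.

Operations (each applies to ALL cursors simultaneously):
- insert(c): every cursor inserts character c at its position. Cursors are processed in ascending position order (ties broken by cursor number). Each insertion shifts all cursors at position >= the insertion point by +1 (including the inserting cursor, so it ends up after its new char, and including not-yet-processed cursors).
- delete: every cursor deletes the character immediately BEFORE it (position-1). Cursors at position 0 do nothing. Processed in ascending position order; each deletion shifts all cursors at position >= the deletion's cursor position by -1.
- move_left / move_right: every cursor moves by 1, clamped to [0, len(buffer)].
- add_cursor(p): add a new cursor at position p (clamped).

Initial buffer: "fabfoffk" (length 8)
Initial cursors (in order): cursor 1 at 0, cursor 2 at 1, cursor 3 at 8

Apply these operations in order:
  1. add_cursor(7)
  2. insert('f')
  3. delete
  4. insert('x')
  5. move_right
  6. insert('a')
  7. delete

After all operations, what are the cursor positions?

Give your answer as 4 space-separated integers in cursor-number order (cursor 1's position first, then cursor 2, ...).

After op 1 (add_cursor(7)): buffer="fabfoffk" (len 8), cursors c1@0 c2@1 c4@7 c3@8, authorship ........
After op 2 (insert('f')): buffer="fffabfofffkf" (len 12), cursors c1@1 c2@3 c4@10 c3@12, authorship 1.2......4.3
After op 3 (delete): buffer="fabfoffk" (len 8), cursors c1@0 c2@1 c4@7 c3@8, authorship ........
After op 4 (insert('x')): buffer="xfxabfoffxkx" (len 12), cursors c1@1 c2@3 c4@10 c3@12, authorship 1.2......4.3
After op 5 (move_right): buffer="xfxabfoffxkx" (len 12), cursors c1@2 c2@4 c4@11 c3@12, authorship 1.2......4.3
After op 6 (insert('a')): buffer="xfaxaabfoffxkaxa" (len 16), cursors c1@3 c2@6 c4@14 c3@16, authorship 1.12.2.....4.433
After op 7 (delete): buffer="xfxabfoffxkx" (len 12), cursors c1@2 c2@4 c4@11 c3@12, authorship 1.2......4.3

Answer: 2 4 12 11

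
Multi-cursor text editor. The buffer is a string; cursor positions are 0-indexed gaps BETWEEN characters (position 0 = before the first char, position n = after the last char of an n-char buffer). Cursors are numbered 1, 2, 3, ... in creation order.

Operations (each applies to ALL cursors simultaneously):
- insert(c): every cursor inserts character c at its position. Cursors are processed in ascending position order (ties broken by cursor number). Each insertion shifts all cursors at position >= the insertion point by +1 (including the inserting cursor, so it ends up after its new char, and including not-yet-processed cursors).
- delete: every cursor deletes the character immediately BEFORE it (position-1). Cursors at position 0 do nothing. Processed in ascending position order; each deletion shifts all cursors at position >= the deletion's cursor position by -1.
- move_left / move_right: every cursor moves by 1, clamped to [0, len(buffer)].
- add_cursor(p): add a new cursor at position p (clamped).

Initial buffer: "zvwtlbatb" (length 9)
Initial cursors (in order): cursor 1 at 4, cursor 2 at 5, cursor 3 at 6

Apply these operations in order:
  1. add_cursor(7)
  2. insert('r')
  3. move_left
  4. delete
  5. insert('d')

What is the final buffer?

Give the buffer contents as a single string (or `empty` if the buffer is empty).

Answer: zvwdrdrdrdrtb

Derivation:
After op 1 (add_cursor(7)): buffer="zvwtlbatb" (len 9), cursors c1@4 c2@5 c3@6 c4@7, authorship .........
After op 2 (insert('r')): buffer="zvwtrlrbrartb" (len 13), cursors c1@5 c2@7 c3@9 c4@11, authorship ....1.2.3.4..
After op 3 (move_left): buffer="zvwtrlrbrartb" (len 13), cursors c1@4 c2@6 c3@8 c4@10, authorship ....1.2.3.4..
After op 4 (delete): buffer="zvwrrrrtb" (len 9), cursors c1@3 c2@4 c3@5 c4@6, authorship ...1234..
After op 5 (insert('d')): buffer="zvwdrdrdrdrtb" (len 13), cursors c1@4 c2@6 c3@8 c4@10, authorship ...11223344..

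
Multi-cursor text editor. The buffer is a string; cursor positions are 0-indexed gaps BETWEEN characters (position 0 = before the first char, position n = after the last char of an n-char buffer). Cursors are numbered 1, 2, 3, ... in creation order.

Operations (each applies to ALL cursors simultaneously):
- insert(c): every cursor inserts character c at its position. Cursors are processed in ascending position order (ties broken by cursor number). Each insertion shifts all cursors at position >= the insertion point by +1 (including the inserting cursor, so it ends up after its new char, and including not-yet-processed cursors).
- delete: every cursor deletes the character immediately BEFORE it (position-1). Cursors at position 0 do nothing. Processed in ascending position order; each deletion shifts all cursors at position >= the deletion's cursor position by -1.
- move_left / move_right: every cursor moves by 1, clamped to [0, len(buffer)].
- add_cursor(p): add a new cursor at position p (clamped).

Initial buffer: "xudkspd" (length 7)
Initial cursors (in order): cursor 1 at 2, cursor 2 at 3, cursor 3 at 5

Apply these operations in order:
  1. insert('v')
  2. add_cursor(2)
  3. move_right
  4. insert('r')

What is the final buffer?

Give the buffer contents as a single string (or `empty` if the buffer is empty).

After op 1 (insert('v')): buffer="xuvdvksvpd" (len 10), cursors c1@3 c2@5 c3@8, authorship ..1.2..3..
After op 2 (add_cursor(2)): buffer="xuvdvksvpd" (len 10), cursors c4@2 c1@3 c2@5 c3@8, authorship ..1.2..3..
After op 3 (move_right): buffer="xuvdvksvpd" (len 10), cursors c4@3 c1@4 c2@6 c3@9, authorship ..1.2..3..
After op 4 (insert('r')): buffer="xuvrdrvkrsvprd" (len 14), cursors c4@4 c1@6 c2@9 c3@13, authorship ..14.12.2.3.3.

Answer: xuvrdrvkrsvprd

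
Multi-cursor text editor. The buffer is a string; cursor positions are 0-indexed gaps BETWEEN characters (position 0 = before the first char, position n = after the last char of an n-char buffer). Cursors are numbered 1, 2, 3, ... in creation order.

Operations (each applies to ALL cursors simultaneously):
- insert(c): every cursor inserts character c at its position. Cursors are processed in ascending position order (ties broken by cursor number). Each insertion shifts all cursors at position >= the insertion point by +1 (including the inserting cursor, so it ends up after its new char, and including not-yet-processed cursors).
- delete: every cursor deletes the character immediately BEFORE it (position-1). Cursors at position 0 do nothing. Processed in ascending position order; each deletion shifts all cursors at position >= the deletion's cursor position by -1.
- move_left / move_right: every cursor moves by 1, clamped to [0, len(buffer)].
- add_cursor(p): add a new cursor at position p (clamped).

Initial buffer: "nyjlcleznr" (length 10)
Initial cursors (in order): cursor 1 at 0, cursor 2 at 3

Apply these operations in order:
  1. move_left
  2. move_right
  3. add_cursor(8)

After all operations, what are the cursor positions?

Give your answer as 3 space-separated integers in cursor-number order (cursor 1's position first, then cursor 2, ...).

Answer: 1 3 8

Derivation:
After op 1 (move_left): buffer="nyjlcleznr" (len 10), cursors c1@0 c2@2, authorship ..........
After op 2 (move_right): buffer="nyjlcleznr" (len 10), cursors c1@1 c2@3, authorship ..........
After op 3 (add_cursor(8)): buffer="nyjlcleznr" (len 10), cursors c1@1 c2@3 c3@8, authorship ..........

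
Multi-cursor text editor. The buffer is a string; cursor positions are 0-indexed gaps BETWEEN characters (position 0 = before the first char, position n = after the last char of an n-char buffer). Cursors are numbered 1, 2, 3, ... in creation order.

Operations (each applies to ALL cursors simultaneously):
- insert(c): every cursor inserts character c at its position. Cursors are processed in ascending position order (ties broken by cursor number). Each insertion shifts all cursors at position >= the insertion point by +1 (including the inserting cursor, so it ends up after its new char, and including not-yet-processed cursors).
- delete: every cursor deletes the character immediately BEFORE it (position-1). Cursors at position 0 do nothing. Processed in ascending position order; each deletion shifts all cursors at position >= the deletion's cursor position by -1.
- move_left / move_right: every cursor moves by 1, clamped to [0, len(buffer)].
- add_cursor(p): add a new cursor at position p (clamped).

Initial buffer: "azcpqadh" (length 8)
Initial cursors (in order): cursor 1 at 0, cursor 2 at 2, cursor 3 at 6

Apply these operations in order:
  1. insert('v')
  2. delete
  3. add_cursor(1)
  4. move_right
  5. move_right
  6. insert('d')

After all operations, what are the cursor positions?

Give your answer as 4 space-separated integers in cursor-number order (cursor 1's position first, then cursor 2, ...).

After op 1 (insert('v')): buffer="vazvcpqavdh" (len 11), cursors c1@1 c2@4 c3@9, authorship 1..2....3..
After op 2 (delete): buffer="azcpqadh" (len 8), cursors c1@0 c2@2 c3@6, authorship ........
After op 3 (add_cursor(1)): buffer="azcpqadh" (len 8), cursors c1@0 c4@1 c2@2 c3@6, authorship ........
After op 4 (move_right): buffer="azcpqadh" (len 8), cursors c1@1 c4@2 c2@3 c3@7, authorship ........
After op 5 (move_right): buffer="azcpqadh" (len 8), cursors c1@2 c4@3 c2@4 c3@8, authorship ........
After op 6 (insert('d')): buffer="azdcdpdqadhd" (len 12), cursors c1@3 c4@5 c2@7 c3@12, authorship ..1.4.2....3

Answer: 3 7 12 5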